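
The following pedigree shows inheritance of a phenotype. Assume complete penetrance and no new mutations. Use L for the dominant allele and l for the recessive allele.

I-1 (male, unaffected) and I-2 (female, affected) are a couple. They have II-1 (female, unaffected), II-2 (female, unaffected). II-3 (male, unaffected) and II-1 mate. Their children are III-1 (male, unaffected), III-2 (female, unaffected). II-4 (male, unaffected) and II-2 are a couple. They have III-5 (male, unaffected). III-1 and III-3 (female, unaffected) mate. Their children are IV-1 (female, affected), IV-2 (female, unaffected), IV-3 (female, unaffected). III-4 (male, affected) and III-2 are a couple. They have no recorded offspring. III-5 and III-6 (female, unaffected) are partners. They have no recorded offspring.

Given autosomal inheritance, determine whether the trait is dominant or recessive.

recessive

III-1 and III-3 are both unaffected yet have an affected child IV-1. Under dominance, an affected child requires at least one affected parent, so the trait cannot be dominant.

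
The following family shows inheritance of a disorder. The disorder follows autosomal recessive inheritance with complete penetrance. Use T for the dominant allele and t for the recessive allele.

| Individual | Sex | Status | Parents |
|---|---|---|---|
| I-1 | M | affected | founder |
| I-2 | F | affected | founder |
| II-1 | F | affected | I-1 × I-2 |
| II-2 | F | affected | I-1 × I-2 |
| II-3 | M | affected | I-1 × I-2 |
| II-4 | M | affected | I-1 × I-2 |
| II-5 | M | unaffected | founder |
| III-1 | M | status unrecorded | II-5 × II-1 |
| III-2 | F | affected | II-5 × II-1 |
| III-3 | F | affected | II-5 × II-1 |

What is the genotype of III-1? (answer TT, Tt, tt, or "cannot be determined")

cannot be determined

III-1's phenotype is unrecorded, and no parent or child forces a single allele at both positions; consistent genotype assignments exist with III-1 as Tt or tt.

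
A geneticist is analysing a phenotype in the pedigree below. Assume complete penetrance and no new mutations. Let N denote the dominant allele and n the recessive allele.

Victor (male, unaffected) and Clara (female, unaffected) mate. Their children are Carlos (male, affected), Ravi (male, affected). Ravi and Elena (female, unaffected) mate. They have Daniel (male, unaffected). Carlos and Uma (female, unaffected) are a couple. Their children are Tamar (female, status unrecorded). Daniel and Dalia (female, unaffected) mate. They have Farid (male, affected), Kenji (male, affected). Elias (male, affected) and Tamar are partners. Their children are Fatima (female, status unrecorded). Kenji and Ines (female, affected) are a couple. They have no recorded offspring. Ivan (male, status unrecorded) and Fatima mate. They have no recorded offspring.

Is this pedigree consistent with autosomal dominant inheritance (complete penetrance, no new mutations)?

No

Under autosomal dominant, Carlos (affected, male) cannot arise from Victor (unaffected) × Clara (unaffected).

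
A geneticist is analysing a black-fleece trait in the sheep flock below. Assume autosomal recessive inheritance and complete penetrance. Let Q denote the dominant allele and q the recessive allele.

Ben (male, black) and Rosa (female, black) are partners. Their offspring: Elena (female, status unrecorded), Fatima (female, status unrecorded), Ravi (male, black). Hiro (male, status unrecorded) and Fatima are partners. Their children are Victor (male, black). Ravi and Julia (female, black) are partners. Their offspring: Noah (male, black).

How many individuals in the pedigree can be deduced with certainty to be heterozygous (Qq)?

0

No individual's genotype is forced to Qq by the pedigree, so the count is 0.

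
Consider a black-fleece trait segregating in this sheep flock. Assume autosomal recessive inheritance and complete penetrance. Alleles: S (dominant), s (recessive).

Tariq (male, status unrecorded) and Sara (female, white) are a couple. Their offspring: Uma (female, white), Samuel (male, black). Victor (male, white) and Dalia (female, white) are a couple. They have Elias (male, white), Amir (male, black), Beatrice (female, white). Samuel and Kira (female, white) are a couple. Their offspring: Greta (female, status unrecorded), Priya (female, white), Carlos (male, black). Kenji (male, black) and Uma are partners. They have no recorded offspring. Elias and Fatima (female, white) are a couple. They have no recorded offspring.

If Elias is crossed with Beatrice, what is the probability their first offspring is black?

1/9

Victor is white so carries S and passed s to Amir (ss), so Victor is Ss.
Dalia is white so carries S and passed s to Amir (ss), so Dalia is Ss.
Elias is a white offspring of Victor (Ss) × Dalia (Ss), whose cross gives 1/4 SS : 1/2 Ss : 1/4 ss; conditioning on being white, Elias is SS with probability 1/3, Ss with probability 2/3.
Beatrice is a white offspring of Victor (Ss) × Dalia (Ss), whose cross gives 1/4 SS : 1/2 Ss : 1/4 ss; conditioning on being white, Beatrice is SS with probability 1/3, Ss with probability 2/3.
Summing over parental genotype combinations, P(offspring is black) = 4/9·1/4 = 1/9.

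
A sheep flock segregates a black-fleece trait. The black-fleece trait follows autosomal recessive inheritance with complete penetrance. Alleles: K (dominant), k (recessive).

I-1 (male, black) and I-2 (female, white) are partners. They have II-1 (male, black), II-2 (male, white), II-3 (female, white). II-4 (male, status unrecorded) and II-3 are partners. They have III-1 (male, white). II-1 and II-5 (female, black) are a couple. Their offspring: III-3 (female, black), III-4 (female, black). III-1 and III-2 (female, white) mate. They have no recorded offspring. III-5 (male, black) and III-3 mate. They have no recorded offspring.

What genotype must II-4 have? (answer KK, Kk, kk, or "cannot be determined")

II-4's phenotype is unrecorded, and no parent or child forces a single allele at both positions; consistent genotype assignments exist with II-4 as KK or Kk or kk.

cannot be determined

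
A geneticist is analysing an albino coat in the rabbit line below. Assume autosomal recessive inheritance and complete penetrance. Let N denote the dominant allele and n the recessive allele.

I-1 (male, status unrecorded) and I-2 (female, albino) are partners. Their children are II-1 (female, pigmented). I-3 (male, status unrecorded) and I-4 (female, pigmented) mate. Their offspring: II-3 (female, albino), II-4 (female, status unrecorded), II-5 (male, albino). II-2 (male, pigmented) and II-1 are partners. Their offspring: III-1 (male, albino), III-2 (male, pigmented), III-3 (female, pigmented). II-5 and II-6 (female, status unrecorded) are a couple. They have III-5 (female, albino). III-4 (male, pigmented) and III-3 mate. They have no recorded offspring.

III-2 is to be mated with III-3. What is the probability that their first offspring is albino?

1/9

II-2 is pigmented so carries N and passed n to III-1 (nn), so II-2 is Nn.
II-1 is pigmented so carries N and received n from I-2 (nn), so II-1 is Nn.
III-2 is a pigmented offspring of II-2 (Nn) × II-1 (Nn), whose cross gives 1/4 NN : 1/2 Nn : 1/4 nn; conditioning on being pigmented, III-2 is NN with probability 1/3, Nn with probability 2/3.
III-3 is a pigmented offspring of II-2 (Nn) × II-1 (Nn), whose cross gives 1/4 NN : 1/2 Nn : 1/4 nn; conditioning on being pigmented, III-3 is NN with probability 1/3, Nn with probability 2/3.
Summing over parental genotype combinations, P(offspring is albino) = 4/9·1/4 = 1/9.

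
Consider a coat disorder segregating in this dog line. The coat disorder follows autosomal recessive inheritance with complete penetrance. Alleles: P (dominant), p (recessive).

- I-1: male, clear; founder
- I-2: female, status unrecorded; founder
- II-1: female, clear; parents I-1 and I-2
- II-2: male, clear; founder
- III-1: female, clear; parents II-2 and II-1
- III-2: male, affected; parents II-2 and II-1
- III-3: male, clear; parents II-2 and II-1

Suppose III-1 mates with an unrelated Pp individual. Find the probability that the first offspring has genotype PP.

1/3

II-2 is clear so carries P and passed p to III-2 (pp), so II-2 is Pp.
II-1 is clear so carries P and passed p to III-2 (pp), so II-1 is Pp.
III-1 is a clear offspring of II-2 (Pp) × II-1 (Pp), whose cross gives 1/4 PP : 1/2 Pp : 1/4 pp; conditioning on being clear, III-1 is PP with probability 1/3, Pp with probability 2/3.
Summing over parental genotype combinations, P(offspring has genotype PP) = 1/3·1/2 + 2/3·1/4 = 1/3.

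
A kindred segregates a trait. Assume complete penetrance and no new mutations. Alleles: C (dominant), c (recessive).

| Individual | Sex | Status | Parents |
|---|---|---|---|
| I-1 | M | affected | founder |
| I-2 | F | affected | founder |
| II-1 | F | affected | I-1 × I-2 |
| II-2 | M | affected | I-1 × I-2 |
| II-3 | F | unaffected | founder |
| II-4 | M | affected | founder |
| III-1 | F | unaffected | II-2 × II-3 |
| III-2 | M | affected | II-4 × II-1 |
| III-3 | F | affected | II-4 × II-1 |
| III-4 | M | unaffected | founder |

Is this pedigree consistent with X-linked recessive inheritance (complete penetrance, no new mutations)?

A consistent assignment under X-linked recessive exists: I-1 X^c Y, I-2 X^c X^c, II-1 X^c X^c, II-2 X^c Y, II-3 X^C X^C, II-4 X^c Y, III-1 X^C X^c, III-2 X^c Y, III-3 X^c X^c, III-4 X^C Y.
In this assignment every recorded phenotype matches its genotype and every non-founder's genotype is obtainable from its parents' genotypes, so the pedigree is consistent.

Yes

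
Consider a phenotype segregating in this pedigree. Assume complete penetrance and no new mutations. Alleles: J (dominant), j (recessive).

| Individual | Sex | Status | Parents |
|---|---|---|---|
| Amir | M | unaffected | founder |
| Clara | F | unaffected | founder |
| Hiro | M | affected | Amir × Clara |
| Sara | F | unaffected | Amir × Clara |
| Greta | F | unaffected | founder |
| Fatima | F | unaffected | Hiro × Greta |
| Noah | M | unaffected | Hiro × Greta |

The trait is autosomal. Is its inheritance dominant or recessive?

recessive

Amir and Clara are both unaffected yet have an affected child Hiro. Under dominance, an affected child requires at least one affected parent, so the trait cannot be dominant.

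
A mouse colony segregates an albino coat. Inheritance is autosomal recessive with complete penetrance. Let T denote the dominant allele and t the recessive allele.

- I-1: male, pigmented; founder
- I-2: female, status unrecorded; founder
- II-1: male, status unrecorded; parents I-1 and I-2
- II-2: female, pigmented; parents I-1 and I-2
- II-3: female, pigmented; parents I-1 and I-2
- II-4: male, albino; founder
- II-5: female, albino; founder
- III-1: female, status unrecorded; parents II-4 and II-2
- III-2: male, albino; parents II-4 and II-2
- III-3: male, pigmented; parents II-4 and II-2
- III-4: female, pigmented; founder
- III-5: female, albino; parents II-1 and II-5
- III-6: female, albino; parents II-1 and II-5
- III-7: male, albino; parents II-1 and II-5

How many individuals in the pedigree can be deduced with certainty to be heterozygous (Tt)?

2

Obligate heterozygotes: II-2 is pigmented so carries T and passed t to III-2 (tt), so II-2 is Tt; III-3 is pigmented so carries T and received t from II-4 (tt), so III-3 is Tt.
Every other individual is either homozygous by phenotype or has at least one consistent homozygous assignment, so the count is 2.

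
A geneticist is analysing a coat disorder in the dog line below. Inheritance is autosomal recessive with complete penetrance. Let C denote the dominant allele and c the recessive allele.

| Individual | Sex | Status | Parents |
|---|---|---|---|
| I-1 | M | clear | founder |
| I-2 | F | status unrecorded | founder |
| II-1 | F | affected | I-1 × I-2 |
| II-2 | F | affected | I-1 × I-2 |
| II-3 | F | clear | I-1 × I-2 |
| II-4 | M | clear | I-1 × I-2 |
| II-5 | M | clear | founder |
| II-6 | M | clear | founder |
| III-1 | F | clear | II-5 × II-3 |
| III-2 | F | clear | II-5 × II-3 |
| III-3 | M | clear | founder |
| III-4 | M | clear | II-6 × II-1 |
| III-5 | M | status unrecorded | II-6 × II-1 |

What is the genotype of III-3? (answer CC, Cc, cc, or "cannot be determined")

III-3's phenotype allows CC or Cc, and no parent or child forces a single allele at both positions; consistent genotype assignments exist with III-3 as CC or Cc.

cannot be determined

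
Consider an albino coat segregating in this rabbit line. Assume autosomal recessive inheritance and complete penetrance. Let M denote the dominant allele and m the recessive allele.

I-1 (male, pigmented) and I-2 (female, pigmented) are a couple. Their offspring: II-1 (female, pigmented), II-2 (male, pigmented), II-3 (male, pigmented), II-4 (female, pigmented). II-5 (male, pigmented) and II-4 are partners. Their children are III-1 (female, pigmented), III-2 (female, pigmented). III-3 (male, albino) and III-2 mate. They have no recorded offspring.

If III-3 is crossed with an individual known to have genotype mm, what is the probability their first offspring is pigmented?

III-3 is albino, so III-3 is mm.
The cross gives 1 mm, so P(offspring is pigmented) = 0.

0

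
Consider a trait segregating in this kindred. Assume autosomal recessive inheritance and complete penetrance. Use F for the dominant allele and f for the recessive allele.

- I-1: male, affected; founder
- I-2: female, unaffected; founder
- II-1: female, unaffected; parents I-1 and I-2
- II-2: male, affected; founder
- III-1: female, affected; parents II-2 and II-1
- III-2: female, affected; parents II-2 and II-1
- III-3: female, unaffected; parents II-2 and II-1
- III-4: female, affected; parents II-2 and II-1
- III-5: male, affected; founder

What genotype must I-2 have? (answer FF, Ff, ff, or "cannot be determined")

I-2's phenotype allows FF or Ff, and no parent or child forces a single allele at both positions; consistent genotype assignments exist with I-2 as FF or Ff.

cannot be determined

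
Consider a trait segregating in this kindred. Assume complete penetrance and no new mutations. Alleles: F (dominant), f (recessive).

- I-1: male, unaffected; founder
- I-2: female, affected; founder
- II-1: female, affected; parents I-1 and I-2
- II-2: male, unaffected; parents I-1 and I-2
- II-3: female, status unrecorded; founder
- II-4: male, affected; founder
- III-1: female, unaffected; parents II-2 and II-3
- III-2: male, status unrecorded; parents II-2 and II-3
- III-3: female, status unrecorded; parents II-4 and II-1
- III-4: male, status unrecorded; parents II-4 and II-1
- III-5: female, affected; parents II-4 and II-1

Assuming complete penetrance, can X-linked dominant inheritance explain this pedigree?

Yes

A consistent assignment under X-linked dominant exists: I-1 X^f Y, I-2 X^F X^f, II-1 X^F X^f, II-2 X^f Y, II-3 X^F X^f, II-4 X^F Y, III-1 X^f X^f, III-2 X^F Y, III-3 X^F X^F, III-4 X^F Y, III-5 X^F X^F.
In this assignment every recorded phenotype matches its genotype and every non-founder's genotype is obtainable from its parents' genotypes, so the pedigree is consistent.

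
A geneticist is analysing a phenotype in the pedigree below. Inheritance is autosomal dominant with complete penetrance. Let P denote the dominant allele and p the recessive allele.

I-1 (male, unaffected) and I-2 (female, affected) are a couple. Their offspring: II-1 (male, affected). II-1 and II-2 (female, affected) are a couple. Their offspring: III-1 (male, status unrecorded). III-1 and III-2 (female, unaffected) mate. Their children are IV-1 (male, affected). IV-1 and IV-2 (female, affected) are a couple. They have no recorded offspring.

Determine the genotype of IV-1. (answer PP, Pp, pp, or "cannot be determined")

Pp

From phenotype alone, IV-1 is PP or Pp.
IV-1 is affected so carries P and received p from III-2 (pp), so IV-1 is Pp.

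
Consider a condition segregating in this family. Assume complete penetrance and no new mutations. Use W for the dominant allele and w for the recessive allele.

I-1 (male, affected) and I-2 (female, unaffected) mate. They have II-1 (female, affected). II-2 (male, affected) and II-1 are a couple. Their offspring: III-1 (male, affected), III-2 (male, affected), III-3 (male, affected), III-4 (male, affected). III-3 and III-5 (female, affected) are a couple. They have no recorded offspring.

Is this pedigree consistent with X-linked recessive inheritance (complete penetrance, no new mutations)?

A consistent assignment under X-linked recessive exists: I-1 X^w Y, I-2 X^W X^w, II-1 X^w X^w, II-2 X^w Y, III-1 X^w Y, III-2 X^w Y, III-3 X^w Y, III-4 X^w Y, III-5 X^w X^w.
In this assignment every recorded phenotype matches its genotype and every non-founder's genotype is obtainable from its parents' genotypes, so the pedigree is consistent.

Yes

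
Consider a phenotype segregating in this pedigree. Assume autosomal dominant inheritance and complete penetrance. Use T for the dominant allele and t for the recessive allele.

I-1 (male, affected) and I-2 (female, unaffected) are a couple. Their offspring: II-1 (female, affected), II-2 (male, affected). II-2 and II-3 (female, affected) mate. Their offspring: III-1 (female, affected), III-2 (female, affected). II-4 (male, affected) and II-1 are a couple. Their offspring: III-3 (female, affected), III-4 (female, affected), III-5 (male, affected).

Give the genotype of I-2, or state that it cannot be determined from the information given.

tt

I-2 is unaffected, so I-2 is tt.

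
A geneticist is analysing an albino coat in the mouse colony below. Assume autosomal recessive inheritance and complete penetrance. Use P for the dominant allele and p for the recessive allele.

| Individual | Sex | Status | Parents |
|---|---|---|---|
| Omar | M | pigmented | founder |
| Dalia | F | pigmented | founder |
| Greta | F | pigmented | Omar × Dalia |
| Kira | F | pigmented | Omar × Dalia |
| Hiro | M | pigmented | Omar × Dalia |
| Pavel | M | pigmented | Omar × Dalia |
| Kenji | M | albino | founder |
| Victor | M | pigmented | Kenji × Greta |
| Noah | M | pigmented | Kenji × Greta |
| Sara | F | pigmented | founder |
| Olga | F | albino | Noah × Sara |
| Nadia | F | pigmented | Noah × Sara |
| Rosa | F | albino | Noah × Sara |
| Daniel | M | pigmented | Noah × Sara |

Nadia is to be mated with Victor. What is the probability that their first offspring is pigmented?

Noah is pigmented so carries P and received p from Kenji (pp), so Noah is Pp.
Sara is pigmented so carries P and passed p to Olga (pp), so Sara is Pp.
Nadia is a pigmented offspring of Noah (Pp) × Sara (Pp), whose cross gives 1/4 PP : 1/2 Pp : 1/4 pp; conditioning on being pigmented, Nadia is PP with probability 1/3, Pp with probability 2/3.
Victor is pigmented so carries P and received p from Kenji (pp), so Victor is Pp.
Summing over parental genotype combinations, P(offspring is pigmented) = 1/3·1 + 2/3·3/4 = 5/6.

5/6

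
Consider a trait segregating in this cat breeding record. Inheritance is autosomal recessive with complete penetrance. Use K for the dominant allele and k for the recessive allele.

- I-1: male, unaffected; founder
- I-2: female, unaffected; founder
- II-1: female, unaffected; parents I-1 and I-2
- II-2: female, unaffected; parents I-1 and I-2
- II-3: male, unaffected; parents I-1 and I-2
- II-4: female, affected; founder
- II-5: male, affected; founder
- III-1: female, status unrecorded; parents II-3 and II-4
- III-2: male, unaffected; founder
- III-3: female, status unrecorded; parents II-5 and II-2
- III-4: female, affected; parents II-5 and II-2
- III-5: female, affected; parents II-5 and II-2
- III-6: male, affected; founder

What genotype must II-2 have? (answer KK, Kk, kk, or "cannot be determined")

From phenotype alone, II-2 is KK or Kk.
II-2 is unaffected so carries K and passed k to III-4 (kk), so II-2 is Kk.

Kk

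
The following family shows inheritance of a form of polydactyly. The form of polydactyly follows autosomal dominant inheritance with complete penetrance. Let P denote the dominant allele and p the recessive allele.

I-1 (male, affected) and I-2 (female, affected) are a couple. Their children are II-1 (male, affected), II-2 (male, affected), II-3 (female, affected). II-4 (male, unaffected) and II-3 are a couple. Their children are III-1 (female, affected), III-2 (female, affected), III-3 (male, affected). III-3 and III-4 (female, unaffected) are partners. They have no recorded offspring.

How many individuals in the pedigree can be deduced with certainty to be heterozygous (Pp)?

3

Obligate heterozygotes: III-1 is affected so carries P and received p from II-4 (pp), so III-1 is Pp; III-2 is affected so carries P and received p from II-4 (pp), so III-2 is Pp; III-3 is affected so carries P and received p from II-4 (pp), so III-3 is Pp.
Every other individual is either homozygous by phenotype or has at least one consistent homozygous assignment, so the count is 3.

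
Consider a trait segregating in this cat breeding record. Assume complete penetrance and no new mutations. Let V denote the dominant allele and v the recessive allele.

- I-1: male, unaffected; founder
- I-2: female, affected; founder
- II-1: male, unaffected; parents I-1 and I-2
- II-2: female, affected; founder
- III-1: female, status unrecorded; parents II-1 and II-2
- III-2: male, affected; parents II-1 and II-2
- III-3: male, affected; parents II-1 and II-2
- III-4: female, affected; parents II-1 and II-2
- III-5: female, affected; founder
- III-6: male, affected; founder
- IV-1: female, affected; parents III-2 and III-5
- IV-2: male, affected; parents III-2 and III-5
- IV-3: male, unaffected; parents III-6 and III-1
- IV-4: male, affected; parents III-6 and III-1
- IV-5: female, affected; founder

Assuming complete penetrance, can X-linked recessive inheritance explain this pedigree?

Under X-linked recessive, II-1 (unaffected, male) cannot arise from I-1 (unaffected) × I-2 (affected).

No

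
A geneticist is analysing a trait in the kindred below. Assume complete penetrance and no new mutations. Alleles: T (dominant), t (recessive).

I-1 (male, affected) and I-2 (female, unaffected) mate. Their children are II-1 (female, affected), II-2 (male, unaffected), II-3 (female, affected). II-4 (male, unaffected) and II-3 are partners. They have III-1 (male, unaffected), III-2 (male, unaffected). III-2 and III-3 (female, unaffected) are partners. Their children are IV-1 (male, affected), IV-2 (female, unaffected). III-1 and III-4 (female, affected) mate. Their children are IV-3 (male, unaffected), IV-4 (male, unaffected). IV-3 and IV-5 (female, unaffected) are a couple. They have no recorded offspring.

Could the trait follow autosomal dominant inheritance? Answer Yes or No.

No

Under autosomal dominant, IV-1 (affected, male) cannot arise from III-2 (unaffected) × III-3 (unaffected).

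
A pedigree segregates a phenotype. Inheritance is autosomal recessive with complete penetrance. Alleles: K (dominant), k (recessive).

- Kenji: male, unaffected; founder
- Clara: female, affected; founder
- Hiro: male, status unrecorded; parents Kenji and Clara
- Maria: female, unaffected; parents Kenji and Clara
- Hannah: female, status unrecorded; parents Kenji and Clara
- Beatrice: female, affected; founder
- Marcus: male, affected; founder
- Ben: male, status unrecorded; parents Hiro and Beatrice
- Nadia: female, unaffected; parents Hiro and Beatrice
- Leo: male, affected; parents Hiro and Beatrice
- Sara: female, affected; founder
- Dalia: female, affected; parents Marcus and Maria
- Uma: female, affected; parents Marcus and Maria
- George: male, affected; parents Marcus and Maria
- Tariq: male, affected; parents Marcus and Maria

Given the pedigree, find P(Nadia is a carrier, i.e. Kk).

1

Nadia is unaffected so carries K and received k from Beatrice (kk), so Nadia is Kk, giving P(Kk) = 1.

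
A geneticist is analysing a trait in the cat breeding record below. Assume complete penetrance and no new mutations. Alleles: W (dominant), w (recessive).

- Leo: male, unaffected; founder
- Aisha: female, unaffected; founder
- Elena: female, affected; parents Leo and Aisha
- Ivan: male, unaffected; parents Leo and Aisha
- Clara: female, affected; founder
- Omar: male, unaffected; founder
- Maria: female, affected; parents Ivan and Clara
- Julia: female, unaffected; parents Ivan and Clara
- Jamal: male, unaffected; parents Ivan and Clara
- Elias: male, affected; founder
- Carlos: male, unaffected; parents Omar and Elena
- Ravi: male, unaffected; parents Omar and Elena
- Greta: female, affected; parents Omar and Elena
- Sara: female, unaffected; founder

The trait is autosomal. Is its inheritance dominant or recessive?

recessive

Leo and Aisha are both unaffected yet have an affected child Elena. Under dominance, an affected child requires at least one affected parent, so the trait cannot be dominant.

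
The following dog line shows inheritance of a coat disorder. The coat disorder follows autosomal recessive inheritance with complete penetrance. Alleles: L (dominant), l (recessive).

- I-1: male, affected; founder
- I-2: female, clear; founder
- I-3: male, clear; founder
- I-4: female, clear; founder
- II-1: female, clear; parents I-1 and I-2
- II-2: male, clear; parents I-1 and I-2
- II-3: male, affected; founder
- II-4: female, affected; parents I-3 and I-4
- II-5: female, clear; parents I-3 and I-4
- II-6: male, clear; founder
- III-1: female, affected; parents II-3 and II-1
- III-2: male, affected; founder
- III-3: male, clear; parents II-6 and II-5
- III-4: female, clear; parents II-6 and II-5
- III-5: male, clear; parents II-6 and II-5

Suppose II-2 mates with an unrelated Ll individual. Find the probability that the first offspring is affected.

II-2 is clear so carries L and received l from I-1 (ll), so II-2 is Ll.
The cross gives 1/4 LL : 1/2 Ll : 1/4 ll, so P(offspring is affected) = 1/4.

1/4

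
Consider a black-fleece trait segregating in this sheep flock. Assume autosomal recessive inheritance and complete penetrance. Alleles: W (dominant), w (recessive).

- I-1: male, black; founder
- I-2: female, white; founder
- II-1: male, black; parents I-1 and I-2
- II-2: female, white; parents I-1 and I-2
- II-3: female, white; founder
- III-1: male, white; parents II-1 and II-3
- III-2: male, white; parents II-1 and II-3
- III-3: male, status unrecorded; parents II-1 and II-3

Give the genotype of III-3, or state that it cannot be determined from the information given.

cannot be determined

III-3's phenotype is unrecorded, and no parent or child forces a single allele at both positions; consistent genotype assignments exist with III-3 as Ww or ww.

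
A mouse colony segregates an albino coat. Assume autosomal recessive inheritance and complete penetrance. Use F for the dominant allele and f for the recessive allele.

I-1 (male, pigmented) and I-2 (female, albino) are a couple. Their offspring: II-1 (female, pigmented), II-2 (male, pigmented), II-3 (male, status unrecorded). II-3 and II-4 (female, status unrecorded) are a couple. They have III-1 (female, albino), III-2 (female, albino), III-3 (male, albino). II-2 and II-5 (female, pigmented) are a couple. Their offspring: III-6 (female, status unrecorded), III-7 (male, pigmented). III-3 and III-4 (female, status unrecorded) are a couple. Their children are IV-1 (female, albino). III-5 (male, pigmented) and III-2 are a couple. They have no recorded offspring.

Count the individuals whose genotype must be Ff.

2

Obligate heterozygotes: II-1 is pigmented so carries F and received f from I-2 (ff), so II-1 is Ff; II-2 is pigmented so carries F and received f from I-2 (ff), so II-2 is Ff.
Every other individual is either homozygous by phenotype or has at least one consistent homozygous assignment, so the count is 2.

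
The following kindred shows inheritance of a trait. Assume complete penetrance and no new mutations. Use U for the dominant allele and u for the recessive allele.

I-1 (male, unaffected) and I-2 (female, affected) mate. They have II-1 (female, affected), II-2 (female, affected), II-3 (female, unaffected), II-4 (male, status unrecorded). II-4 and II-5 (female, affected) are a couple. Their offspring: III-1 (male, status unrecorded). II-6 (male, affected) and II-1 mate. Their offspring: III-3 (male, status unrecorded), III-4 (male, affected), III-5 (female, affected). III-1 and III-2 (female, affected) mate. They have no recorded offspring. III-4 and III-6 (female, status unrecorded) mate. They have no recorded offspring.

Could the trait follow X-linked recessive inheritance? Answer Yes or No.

Under X-linked recessive, II-1 (affected, female) cannot arise from I-1 (unaffected) × I-2 (affected).

No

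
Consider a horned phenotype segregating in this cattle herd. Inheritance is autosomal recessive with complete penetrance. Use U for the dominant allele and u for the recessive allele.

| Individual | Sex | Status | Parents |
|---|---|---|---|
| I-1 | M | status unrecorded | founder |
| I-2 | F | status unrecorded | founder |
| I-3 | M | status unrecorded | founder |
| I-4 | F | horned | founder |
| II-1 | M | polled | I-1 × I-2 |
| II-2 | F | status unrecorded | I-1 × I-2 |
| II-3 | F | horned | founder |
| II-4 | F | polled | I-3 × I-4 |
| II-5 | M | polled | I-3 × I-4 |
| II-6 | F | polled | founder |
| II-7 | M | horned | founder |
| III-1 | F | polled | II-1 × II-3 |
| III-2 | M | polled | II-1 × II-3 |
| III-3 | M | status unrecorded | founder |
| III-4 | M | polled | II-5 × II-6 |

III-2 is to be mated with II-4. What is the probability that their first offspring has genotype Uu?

1/2

III-2 is polled so carries U and received u from II-3 (uu), so III-2 is Uu.
II-4 is polled so carries U and received u from I-4 (uu), so II-4 is Uu.
The cross gives 1/4 UU : 1/2 Uu : 1/4 uu, so P(offspring has genotype Uu) = 1/2.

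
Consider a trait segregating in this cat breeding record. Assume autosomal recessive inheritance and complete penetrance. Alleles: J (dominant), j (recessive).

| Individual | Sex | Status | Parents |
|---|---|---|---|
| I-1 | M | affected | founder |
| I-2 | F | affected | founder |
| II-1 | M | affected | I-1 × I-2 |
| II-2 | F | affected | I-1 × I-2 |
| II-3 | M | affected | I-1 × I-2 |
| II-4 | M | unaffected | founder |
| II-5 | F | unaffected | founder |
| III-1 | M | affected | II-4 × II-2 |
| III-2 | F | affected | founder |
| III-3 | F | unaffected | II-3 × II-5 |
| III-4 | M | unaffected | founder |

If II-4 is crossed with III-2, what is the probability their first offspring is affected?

1/2

II-4 is unaffected so carries J and passed j to III-1 (jj), so II-4 is Jj.
III-2 is affected, so III-2 is jj.
The cross gives 1/2 Jj : 1/2 jj, so P(offspring is affected) = 1/2.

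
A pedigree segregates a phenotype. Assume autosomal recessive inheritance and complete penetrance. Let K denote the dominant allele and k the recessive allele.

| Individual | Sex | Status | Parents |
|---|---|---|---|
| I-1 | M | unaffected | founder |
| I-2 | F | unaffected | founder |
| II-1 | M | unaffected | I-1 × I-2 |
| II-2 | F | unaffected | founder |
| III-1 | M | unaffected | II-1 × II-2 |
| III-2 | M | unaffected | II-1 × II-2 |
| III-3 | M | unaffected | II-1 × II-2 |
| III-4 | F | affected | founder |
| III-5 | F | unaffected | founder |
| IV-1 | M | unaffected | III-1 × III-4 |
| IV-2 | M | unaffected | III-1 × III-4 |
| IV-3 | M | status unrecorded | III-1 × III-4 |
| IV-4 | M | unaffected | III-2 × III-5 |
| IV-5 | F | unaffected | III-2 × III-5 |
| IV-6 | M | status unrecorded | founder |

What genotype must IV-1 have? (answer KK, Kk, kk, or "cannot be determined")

From phenotype alone, IV-1 is KK or Kk.
IV-1 is unaffected so carries K and received k from III-4 (kk), so IV-1 is Kk.

Kk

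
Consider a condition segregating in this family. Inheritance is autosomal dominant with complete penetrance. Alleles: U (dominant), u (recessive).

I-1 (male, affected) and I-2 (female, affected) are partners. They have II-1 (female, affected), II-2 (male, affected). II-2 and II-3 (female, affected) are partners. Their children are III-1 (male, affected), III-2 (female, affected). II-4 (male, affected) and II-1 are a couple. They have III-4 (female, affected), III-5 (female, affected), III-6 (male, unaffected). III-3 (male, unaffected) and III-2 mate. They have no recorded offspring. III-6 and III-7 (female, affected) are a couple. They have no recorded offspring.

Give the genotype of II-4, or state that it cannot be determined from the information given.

Uu

From phenotype alone, II-4 is UU or Uu.
II-4 is affected so carries U and passed u to III-6 (uu), so II-4 is Uu.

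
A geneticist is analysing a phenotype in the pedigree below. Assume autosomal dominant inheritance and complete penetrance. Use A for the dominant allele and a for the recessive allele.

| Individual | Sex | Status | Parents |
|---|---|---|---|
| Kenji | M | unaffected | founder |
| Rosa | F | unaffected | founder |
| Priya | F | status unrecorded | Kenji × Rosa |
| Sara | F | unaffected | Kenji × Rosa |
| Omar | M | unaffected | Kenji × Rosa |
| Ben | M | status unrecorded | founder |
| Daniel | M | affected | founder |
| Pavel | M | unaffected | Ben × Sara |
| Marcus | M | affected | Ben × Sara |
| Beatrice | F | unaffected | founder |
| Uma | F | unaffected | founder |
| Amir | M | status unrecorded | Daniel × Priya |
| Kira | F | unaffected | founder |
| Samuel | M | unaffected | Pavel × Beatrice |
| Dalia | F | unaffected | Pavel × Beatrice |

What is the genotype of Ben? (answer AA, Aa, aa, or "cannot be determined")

From phenotype alone, Ben is AA or Aa or aa.
Ben passed A to Marcus (Aa, whose a came from Sara) and passed a to Pavel (aa), so Ben is Aa.

Aa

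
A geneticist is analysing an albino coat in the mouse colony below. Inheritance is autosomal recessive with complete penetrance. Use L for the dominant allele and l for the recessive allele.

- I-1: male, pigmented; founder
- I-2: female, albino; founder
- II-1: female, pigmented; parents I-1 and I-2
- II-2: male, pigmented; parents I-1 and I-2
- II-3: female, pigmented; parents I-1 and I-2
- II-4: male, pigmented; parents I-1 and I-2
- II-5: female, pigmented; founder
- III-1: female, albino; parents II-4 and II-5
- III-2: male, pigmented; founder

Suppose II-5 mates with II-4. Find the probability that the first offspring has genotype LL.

II-5 is pigmented so carries L and passed l to III-1 (ll), so II-5 is Ll.
II-4 is pigmented so carries L and received l from I-2 (ll), so II-4 is Ll.
The cross gives 1/4 LL : 1/2 Ll : 1/4 ll, so P(offspring has genotype LL) = 1/4.

1/4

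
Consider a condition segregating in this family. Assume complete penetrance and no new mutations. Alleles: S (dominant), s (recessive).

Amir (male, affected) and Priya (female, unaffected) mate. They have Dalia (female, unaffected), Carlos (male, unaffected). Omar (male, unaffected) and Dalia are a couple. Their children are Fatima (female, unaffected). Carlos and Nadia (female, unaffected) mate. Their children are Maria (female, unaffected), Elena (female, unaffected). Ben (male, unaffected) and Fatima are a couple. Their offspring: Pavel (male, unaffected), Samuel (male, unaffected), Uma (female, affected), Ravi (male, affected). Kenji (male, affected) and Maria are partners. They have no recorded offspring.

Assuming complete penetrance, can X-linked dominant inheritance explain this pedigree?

Under X-linked dominant, Dalia (unaffected, female) cannot arise from Amir (affected) × Priya (unaffected).

No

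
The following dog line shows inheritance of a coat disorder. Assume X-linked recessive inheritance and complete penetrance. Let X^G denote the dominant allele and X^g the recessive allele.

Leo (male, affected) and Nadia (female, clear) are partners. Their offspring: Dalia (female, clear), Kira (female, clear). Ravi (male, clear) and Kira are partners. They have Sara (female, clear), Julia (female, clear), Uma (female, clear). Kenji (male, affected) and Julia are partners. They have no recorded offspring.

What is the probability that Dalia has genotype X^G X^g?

1

Dalia is clear so carries G and received g from Leo (X^g Y), so Dalia is X^G X^g, giving P(X^G X^g) = 1.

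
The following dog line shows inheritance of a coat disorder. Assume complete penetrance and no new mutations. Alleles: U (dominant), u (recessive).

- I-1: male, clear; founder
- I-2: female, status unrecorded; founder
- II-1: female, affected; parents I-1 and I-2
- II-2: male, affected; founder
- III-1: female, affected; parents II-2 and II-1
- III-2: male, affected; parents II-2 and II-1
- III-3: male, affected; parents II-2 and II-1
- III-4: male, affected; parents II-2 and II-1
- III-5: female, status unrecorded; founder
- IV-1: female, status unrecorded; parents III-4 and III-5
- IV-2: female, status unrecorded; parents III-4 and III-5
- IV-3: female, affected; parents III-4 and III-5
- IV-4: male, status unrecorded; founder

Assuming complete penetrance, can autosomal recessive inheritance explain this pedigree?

Yes

A consistent assignment under autosomal recessive exists: I-1 Uu, I-2 Uu, II-1 uu, II-2 uu, III-1 uu, III-2 uu, III-3 uu, III-4 uu, III-5 Uu, IV-1 Uu, IV-2 Uu, IV-3 uu, IV-4 UU.
In this assignment every recorded phenotype matches its genotype and every non-founder's genotype is obtainable from its parents' genotypes, so the pedigree is consistent.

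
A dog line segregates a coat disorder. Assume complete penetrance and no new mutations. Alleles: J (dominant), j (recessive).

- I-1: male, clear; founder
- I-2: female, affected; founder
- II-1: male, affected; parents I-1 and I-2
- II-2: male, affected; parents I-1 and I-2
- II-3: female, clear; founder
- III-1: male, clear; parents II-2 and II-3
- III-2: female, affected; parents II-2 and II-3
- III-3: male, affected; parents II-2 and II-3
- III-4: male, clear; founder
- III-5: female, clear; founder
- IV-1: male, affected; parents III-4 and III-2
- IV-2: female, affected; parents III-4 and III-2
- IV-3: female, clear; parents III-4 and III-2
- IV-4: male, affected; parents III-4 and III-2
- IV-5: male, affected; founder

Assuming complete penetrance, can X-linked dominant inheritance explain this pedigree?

No

Under X-linked dominant, III-3 (affected, male) cannot arise from II-2 (affected) × II-3 (clear).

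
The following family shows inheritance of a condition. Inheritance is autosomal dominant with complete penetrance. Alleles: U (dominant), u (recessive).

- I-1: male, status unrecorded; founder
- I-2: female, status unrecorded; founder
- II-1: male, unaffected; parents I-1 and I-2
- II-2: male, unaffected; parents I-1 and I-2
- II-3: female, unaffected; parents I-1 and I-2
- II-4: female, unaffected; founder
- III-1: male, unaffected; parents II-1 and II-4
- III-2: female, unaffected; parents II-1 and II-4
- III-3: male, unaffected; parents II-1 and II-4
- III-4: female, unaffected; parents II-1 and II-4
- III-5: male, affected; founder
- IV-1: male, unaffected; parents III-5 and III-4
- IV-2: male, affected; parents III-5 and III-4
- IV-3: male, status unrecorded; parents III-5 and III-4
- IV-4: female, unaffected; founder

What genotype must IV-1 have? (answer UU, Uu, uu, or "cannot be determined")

IV-1 is unaffected, so IV-1 is uu.

uu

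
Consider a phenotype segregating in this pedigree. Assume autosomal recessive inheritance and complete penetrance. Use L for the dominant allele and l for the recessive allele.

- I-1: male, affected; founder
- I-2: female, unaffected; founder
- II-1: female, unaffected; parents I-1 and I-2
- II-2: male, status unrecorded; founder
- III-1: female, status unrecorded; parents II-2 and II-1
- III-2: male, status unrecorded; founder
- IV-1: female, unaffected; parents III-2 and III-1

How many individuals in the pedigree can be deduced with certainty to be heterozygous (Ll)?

1

Obligate heterozygotes: II-1 is unaffected so carries L and received l from I-1 (ll), so II-1 is Ll.
Every other individual is either homozygous by phenotype or has at least one consistent homozygous assignment, so the count is 1.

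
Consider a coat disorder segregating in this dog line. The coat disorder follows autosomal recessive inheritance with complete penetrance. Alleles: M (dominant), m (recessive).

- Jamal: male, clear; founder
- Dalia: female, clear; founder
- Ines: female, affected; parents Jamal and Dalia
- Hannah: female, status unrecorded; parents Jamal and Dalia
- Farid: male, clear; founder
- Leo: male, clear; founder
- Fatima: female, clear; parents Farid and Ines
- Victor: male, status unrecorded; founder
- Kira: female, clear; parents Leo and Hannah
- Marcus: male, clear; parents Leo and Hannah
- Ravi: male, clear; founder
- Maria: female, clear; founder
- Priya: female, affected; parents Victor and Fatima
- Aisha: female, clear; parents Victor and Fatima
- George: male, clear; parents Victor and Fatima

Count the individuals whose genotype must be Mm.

3

Obligate heterozygotes: Jamal is clear so carries M and passed m to Ines (mm), so Jamal is Mm; Dalia is clear so carries M and passed m to Ines (mm), so Dalia is Mm; Fatima is clear so carries M and received m from Ines (mm), so Fatima is Mm.
Every other individual is either homozygous by phenotype or has at least one consistent homozygous assignment, so the count is 3.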